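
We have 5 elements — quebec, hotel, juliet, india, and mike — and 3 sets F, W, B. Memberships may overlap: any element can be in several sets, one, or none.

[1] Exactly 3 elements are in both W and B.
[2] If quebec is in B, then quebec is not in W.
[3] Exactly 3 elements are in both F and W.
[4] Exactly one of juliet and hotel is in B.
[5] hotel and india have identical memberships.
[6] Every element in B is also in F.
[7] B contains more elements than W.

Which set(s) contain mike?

mike: B, F, W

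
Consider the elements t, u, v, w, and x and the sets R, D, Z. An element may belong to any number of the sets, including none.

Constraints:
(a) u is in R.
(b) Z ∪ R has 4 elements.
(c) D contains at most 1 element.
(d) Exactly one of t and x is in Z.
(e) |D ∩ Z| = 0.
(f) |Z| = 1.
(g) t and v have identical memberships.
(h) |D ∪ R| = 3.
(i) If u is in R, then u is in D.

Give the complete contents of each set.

R = {t, u, v}; D = {u}; Z = {x}

From (a): u ∈ R.
(i): u ∈ D.
(c): D already has 1, so the rest are out.
Suppose t ∉ R: no assignment then satisfies all the clues, so t ∈ R.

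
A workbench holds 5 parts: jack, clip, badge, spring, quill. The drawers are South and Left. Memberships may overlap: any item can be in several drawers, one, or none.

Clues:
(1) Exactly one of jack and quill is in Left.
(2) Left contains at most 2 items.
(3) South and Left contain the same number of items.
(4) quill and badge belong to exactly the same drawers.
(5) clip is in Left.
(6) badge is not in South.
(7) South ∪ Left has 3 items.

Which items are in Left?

Left = {clip, jack}

From (5): clip ∈ Left.
From (6): badge ∉ South.
(4): quill matches badge: quill ∉ South.
Suppose jack ∉ Left: no assignment then satisfies all the clues, so jack ∈ Left.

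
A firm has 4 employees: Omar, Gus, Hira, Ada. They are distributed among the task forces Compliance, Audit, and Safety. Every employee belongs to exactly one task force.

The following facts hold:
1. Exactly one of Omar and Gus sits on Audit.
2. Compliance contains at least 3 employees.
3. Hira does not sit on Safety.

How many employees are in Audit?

1

From (3): Hira ∉ Safety.
Suppose Omar ∈ Safety: no assignment then satisfies all the clues, so Omar ∉ Safety.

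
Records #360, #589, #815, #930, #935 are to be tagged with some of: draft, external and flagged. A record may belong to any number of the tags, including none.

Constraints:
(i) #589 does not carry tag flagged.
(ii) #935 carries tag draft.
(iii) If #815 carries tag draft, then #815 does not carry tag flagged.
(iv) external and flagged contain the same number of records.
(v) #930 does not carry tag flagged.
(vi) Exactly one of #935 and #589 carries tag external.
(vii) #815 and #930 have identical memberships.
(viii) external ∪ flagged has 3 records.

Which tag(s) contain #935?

#935: draft, flagged

From (i): #589 ∉ flagged.
From (ii): #935 ∈ draft.
From (v): #930 ∉ flagged.
(vii): #815 matches #930: #815 ∉ flagged.
Suppose #935 ∈ external: no assignment then satisfies all the clues, so #935 ∉ external.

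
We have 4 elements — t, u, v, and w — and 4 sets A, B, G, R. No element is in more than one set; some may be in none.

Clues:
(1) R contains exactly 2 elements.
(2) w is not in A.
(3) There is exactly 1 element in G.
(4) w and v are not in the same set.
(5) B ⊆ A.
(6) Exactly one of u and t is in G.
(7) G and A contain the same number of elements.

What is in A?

A = {v}

From (2): w ∉ A.
(5) contrapositive: w ∉ B.
Suppose t ∈ A: no assignment then satisfies all the clues, so t ∉ A.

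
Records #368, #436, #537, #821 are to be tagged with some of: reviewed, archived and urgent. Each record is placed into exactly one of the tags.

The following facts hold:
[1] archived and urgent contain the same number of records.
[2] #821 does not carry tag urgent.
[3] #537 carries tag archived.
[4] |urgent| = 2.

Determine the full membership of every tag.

reviewed = {}; archived = {#537, #821}; urgent = {#368, #436}

From (2): #821 ∉ urgent.
From (3): #537 ∈ archived.
(4): only 2 candidates remain for urgent, so all are in.
Suppose #821 ∈ reviewed: no assignment then satisfies all the clues, so #821 ∉ reviewed.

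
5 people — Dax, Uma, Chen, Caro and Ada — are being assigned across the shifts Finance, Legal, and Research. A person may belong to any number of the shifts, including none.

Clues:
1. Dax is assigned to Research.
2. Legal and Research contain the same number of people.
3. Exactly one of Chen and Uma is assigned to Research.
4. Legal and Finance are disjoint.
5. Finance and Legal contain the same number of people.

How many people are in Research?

2

From (1): Dax ∈ Research.
Suppose Caro ∈ Research: no assignment then satisfies all the clues, so Caro ∉ Research.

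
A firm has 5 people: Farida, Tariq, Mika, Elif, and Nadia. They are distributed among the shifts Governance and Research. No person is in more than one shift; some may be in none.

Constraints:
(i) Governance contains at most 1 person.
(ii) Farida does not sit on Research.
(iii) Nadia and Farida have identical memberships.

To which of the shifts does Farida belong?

From (ii): Farida ∉ Research.
(iii): Nadia matches Farida: Nadia ∉ Research.
Suppose Farida ∈ Governance: no assignment then satisfies all the clues, so Farida ∉ Governance.

Farida: none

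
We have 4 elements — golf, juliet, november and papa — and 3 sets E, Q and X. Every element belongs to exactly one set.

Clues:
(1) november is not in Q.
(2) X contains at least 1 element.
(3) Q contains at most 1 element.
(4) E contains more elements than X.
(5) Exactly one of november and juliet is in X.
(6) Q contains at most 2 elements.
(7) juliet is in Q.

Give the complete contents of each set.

E = {golf, papa}; Q = {juliet}; X = {november}

From (1): november ∉ Q.
From (7): juliet ∈ Q.
(3): Q already has 1, so the rest are out.
(5) (exactly one): november ∈ X.
Suppose golf ∉ E: no assignment then satisfies all the clues, so golf ∈ E.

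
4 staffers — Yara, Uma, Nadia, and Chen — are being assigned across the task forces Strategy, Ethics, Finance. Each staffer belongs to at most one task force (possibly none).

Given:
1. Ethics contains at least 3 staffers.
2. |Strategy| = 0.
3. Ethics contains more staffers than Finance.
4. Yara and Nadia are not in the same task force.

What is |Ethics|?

3

(2): Strategy already has 0, so the rest are out.
Suppose Uma ∉ Ethics: no assignment then satisfies all the clues, so Uma ∈ Ethics.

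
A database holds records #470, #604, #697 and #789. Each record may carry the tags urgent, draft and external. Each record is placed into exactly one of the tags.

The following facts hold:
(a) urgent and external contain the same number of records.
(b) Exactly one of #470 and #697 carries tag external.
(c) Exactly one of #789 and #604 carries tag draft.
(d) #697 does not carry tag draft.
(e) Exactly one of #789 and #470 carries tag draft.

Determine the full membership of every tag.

urgent = {#789}; draft = {#470, #604}; external = {#697}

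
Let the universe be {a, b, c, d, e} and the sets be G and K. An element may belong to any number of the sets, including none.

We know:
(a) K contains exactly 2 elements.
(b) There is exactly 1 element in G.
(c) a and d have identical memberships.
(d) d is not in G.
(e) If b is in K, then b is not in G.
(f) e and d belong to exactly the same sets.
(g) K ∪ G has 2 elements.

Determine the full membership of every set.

G = {c}; K = {b, c}

From (d): d ∉ G.
(c): a matches d: a ∉ G.
(f): e matches d: e ∉ G.
Suppose a ∈ K: no assignment then satisfies all the clues, so a ∉ K.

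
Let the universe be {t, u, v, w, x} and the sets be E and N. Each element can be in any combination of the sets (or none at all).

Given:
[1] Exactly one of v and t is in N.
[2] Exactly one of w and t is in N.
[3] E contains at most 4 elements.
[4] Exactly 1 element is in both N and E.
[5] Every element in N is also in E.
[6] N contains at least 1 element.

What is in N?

N = {t}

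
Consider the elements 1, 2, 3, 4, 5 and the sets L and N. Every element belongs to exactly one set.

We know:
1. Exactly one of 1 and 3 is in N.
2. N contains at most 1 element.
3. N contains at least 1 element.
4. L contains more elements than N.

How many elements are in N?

1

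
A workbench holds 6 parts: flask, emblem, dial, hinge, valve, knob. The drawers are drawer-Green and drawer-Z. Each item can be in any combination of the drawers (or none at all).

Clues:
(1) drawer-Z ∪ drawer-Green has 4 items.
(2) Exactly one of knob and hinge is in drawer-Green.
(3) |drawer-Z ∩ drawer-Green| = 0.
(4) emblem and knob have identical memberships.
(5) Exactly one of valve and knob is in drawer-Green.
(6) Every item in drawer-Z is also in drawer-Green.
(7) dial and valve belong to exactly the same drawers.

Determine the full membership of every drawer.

drawer-Green = {dial, flask, hinge, valve}; drawer-Z = {}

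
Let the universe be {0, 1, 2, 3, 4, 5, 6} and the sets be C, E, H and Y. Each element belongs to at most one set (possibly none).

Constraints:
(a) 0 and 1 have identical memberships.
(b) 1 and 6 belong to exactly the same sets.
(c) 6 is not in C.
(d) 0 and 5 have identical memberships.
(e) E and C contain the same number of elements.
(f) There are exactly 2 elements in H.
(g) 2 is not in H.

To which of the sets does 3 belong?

3: H

From (c): 6 ∉ C.
From (g): 2 ∉ H.
(b): 1 matches 6: 1 ∉ C.
(a): 0 matches 1: 0 ∉ C.
(d): 5 matches 0: 5 ∉ C.
Suppose 3 ∈ C: no assignment then satisfies all the clues, so 3 ∉ C.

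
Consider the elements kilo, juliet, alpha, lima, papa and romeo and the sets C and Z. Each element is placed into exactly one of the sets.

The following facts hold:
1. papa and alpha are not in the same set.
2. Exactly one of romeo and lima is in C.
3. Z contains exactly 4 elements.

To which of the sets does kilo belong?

kilo: Z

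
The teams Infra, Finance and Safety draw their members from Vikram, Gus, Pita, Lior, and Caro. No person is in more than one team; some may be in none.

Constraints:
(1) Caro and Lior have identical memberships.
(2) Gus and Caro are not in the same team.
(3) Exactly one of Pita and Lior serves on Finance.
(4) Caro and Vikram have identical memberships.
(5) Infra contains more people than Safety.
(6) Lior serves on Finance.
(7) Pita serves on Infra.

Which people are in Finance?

Finance = {Caro, Lior, Vikram}

From (6): Lior ∈ Finance.
From (7): Pita ∈ Infra.
(1): Caro matches Lior: Caro ∉ Infra.
(1): Caro matches Lior: Caro ∈ Finance.
(2): Gus ∉ Finance.
(4): Vikram matches Caro: Vikram ∉ Infra.
(4): Vikram matches Caro: Vikram ∈ Finance.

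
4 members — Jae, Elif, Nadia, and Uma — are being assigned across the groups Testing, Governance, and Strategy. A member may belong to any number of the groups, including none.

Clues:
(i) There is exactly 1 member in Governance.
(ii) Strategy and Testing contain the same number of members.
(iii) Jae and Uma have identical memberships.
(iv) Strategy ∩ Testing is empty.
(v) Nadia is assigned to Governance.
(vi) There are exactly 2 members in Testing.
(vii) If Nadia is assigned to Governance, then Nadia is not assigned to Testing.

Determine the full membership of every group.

Testing = {Jae, Uma}; Governance = {Nadia}; Strategy = {Elif, Nadia}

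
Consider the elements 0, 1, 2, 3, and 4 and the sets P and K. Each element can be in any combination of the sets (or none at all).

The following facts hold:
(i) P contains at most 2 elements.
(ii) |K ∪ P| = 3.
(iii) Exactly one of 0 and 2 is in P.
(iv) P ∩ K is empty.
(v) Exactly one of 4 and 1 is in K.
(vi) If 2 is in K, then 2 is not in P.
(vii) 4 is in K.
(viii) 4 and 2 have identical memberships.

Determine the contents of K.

From (vii): 4 ∈ K.
(iv) (disjoint): 4 ∉ P.
(v) (exactly one): 1 ∉ K.
(viii): 2 matches 4: 2 ∉ P.
(viii): 2 matches 4: 2 ∈ K.
(iii) (exactly one): 0 ∈ P.
(iv) (disjoint): 0 ∉ K.
Suppose 3 ∈ K: no assignment then satisfies all the clues, so 3 ∉ K.

K = {2, 4}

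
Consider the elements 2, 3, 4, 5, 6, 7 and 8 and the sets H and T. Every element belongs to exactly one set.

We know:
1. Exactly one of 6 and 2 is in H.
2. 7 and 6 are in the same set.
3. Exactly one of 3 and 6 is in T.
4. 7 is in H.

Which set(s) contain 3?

From (4): 7 ∈ H.
(2): 6 matches 7: 6 ∈ H.
(3) (exactly one): 3 ∈ T.
(1) (exactly one): 2 ∉ H.
Only one set left: 2 ∈ T.

3: T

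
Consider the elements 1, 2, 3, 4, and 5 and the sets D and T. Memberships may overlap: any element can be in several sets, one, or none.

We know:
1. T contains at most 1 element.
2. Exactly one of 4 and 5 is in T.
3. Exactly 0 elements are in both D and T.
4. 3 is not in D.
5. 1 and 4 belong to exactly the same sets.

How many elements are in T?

1

From (4): 3 ∉ D.
Suppose 1 ∈ T: no assignment then satisfies all the clues, so 1 ∉ T.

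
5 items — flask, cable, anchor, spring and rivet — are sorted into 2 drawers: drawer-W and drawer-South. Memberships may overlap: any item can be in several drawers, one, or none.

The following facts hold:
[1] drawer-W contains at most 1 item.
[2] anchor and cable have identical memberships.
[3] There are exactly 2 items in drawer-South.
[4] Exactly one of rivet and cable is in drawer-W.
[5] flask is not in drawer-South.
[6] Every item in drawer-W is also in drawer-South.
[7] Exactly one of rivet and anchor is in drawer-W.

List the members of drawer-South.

drawer-South = {rivet, spring}

From (5): flask ∉ drawer-South.
(6) contrapositive: flask ∉ drawer-W.
Suppose cable ∈ drawer-South: no assignment then satisfies all the clues, so cable ∉ drawer-South.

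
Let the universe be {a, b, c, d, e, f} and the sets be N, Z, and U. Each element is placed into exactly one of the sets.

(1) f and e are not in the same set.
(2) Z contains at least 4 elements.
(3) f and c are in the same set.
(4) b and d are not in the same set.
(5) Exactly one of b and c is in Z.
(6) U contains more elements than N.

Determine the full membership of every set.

N = {}; Z = {a, c, d, f}; U = {b, e}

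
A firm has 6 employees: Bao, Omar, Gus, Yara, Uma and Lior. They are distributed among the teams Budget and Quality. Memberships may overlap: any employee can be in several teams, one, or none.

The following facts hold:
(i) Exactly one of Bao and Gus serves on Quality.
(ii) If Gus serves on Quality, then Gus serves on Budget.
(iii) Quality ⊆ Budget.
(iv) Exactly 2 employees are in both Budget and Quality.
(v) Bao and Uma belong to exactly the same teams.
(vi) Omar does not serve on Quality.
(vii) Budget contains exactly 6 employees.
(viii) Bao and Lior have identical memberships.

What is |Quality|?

2

From (vi): Omar ∉ Quality.
(vii): only 6 candidates remain for Budget, so all are in.
Suppose Bao ∈ Quality: no assignment then satisfies all the clues, so Bao ∉ Quality.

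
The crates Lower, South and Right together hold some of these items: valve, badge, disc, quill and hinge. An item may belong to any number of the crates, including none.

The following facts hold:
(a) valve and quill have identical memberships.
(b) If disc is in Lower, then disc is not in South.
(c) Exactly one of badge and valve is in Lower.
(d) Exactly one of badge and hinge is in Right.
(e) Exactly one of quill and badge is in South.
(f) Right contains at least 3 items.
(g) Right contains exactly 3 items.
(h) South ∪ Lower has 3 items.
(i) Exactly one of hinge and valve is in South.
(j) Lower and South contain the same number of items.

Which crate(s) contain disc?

disc: Lower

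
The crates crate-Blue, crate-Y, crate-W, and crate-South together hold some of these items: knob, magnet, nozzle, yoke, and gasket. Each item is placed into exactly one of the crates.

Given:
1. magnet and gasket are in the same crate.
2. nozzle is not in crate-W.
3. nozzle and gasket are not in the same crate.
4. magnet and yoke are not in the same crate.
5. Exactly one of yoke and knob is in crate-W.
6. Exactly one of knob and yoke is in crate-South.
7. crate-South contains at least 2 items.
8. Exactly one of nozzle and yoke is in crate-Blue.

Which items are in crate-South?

crate-South = {gasket, knob, magnet}

From (2): nozzle ∉ crate-W.
Suppose knob ∉ crate-South: no assignment then satisfies all the clues, so knob ∈ crate-South.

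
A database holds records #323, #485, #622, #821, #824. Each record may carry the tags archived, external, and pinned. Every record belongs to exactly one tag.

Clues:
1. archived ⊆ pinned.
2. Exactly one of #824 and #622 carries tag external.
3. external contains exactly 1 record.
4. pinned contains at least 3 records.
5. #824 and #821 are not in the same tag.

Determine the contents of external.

external = {#824}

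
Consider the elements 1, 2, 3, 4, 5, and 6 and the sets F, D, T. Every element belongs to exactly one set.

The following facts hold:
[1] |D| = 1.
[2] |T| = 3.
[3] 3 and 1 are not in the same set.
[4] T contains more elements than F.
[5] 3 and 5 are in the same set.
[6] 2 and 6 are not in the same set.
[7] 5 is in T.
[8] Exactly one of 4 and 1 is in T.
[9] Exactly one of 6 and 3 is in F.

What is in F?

F = {1, 6}

From (7): 5 ∈ T.
(5): 3 matches 5: 3 ∉ F.
(5): 3 matches 5: 3 ∉ D.
(5): 3 matches 5: 3 ∈ T.
(9) (exactly one): 6 ∈ F.
(3): 1 ∉ T.
(6): 2 ∉ F.
(8) (exactly one): 4 ∈ T.
(2): T already has 3, so the rest are out.
Only one set left: 2 ∈ D.
(1): D already has 1, so the rest are out.
Only one set left: 1 ∈ F.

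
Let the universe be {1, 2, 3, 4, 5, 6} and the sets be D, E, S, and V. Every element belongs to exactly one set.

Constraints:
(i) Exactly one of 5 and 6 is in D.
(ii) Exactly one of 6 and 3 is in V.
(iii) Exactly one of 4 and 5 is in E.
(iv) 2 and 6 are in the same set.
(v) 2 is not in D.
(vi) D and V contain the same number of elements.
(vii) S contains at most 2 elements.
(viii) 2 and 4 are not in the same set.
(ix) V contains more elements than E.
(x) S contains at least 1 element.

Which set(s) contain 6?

6: V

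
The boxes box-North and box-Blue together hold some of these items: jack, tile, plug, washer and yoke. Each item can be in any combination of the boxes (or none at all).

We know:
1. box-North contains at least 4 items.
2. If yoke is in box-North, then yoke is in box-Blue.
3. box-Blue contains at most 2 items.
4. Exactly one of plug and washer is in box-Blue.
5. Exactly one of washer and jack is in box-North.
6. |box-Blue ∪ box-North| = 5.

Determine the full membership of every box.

box-North = {jack, plug, tile, yoke}; box-Blue = {washer, yoke}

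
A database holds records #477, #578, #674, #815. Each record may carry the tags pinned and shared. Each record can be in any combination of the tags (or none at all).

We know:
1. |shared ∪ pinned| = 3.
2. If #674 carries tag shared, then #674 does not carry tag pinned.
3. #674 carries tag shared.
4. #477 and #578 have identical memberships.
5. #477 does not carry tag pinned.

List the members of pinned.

From (3): #674 ∈ shared.
From (5): #477 ∉ pinned.
(2): #674 ∉ pinned.
(4): #578 matches #477: #578 ∉ pinned.
Suppose #815 ∈ pinned: no assignment then satisfies all the clues, so #815 ∉ pinned.

pinned = {}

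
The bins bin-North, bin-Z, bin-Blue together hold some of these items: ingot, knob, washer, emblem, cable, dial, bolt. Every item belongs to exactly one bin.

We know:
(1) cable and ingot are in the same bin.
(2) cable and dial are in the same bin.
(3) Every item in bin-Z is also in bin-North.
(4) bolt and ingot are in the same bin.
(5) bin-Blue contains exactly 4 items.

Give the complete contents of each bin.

bin-North = {emblem, knob, washer}; bin-Z = {}; bin-Blue = {bolt, cable, dial, ingot}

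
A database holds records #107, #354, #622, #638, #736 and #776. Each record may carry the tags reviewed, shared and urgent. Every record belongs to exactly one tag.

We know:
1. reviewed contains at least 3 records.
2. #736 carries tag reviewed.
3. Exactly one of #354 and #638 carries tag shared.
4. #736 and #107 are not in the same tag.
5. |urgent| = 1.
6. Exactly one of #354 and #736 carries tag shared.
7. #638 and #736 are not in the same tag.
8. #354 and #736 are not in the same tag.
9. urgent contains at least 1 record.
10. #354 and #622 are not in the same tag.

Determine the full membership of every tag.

From (2): #736 ∈ reviewed.
(4): #107 ∉ reviewed.
(6) (exactly one): #354 ∈ shared.
(7): #638 ∉ reviewed.
(10): #622 ∉ shared.
(1): only 3 candidates remain for reviewed, so all are in.
(3) (exactly one): #638 ∉ shared.
Only one tag left: #638 ∈ urgent.
(5): urgent already has 1, so the rest are out.
Only one tag left: #107 ∈ shared.

reviewed = {#622, #736, #776}; shared = {#107, #354}; urgent = {#638}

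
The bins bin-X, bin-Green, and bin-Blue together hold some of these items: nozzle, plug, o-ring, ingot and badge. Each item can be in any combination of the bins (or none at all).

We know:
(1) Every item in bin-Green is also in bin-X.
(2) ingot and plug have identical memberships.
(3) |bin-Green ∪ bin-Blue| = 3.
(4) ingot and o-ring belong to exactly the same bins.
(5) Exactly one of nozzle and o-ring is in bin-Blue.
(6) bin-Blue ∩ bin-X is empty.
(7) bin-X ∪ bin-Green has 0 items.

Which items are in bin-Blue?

bin-Blue = {ingot, o-ring, plug}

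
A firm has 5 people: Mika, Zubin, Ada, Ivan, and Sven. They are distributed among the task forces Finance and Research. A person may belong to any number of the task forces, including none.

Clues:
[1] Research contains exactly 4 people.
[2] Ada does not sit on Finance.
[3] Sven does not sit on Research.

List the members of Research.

From (2): Ada ∉ Finance.
From (3): Sven ∉ Research.
(1): only 4 candidates remain for Research, so all are in.

Research = {Ada, Ivan, Mika, Zubin}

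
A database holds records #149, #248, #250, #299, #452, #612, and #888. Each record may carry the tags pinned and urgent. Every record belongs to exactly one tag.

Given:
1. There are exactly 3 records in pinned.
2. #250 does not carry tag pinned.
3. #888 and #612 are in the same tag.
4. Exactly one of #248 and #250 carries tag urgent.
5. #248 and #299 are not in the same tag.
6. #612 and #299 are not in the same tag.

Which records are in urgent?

urgent = {#149, #250, #299, #452}

From (2): #250 ∉ pinned.
Only one tag left: #250 ∈ urgent.
(4) (exactly one): #248 ∉ urgent.
Only one tag left: #248 ∈ pinned.
(5): #299 ∉ pinned.
Only one tag left: #299 ∈ urgent.
(6): #612 ∉ urgent.
Only one tag left: #612 ∈ pinned.
(3): #888 matches #612: #888 ∈ pinned.
(1): pinned already has 3, so the rest are out.
Only one tag left: #149 ∈ urgent.
Only one tag left: #452 ∈ urgent.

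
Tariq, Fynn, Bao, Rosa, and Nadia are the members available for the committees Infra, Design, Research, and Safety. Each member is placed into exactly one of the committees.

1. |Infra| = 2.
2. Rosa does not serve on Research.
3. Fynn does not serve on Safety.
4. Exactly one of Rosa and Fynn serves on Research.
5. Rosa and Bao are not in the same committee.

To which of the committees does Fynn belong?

Fynn: Research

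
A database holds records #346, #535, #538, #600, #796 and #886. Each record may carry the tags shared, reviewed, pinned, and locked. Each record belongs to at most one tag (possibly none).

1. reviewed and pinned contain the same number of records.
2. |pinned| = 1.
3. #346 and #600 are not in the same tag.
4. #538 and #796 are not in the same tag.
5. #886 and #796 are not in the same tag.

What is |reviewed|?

1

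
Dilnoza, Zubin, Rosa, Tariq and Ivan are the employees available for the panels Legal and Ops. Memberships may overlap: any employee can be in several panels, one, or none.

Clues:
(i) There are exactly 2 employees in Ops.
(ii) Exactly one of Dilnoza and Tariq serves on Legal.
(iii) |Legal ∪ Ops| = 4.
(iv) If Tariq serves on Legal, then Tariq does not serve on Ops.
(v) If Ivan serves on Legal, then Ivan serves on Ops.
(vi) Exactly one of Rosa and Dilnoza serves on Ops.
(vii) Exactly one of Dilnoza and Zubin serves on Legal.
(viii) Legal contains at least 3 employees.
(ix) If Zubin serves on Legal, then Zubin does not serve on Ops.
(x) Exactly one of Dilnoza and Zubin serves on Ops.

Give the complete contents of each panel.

Legal = {Ivan, Tariq, Zubin}; Ops = {Dilnoza, Ivan}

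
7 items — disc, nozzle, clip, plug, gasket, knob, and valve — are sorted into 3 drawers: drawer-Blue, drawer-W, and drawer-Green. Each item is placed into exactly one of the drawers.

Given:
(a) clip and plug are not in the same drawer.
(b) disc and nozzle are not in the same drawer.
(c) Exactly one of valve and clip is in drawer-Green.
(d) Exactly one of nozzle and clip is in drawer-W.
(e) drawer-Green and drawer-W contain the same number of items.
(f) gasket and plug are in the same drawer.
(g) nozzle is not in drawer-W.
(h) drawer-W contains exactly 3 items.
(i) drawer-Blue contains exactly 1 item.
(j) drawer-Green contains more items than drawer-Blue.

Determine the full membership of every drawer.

drawer-Blue = {nozzle}; drawer-W = {clip, disc, knob}; drawer-Green = {gasket, plug, valve}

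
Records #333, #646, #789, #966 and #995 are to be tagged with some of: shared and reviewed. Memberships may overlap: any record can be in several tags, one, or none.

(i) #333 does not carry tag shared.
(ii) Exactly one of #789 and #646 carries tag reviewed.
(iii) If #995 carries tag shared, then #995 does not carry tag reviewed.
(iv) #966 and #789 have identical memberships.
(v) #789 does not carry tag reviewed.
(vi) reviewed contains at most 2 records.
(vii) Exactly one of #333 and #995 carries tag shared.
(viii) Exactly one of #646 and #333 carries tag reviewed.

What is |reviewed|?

1

From (i): #333 ∉ shared.
From (v): #789 ∉ reviewed.
(ii) (exactly one): #646 ∈ reviewed.
(iv): #966 matches #789: #966 ∉ reviewed.
(vii) (exactly one): #995 ∈ shared.
(viii) (exactly one): #333 ∉ reviewed.
(iii): #995 ∉ reviewed.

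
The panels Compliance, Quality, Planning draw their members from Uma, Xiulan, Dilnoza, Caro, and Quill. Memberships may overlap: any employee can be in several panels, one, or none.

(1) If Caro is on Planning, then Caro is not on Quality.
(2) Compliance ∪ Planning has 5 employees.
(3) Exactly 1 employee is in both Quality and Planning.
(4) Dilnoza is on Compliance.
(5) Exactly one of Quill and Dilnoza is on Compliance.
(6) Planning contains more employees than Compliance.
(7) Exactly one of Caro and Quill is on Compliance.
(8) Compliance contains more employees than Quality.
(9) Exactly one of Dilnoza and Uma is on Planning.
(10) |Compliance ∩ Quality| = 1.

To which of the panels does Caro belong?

Caro: Compliance, Planning

From (4): Dilnoza ∈ Compliance.
(5) (exactly one): Quill ∉ Compliance.
(7) (exactly one): Caro ∈ Compliance.
Suppose Caro ∈ Quality: no assignment then satisfies all the clues, so Caro ∉ Quality.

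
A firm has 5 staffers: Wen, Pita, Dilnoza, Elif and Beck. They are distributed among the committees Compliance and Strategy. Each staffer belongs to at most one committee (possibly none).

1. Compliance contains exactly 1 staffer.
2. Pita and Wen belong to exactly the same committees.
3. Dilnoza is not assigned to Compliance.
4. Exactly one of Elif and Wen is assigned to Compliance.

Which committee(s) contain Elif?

From (3): Dilnoza ∉ Compliance.
Suppose Elif ∉ Compliance: no assignment then satisfies all the clues, so Elif ∈ Compliance.

Elif: Compliance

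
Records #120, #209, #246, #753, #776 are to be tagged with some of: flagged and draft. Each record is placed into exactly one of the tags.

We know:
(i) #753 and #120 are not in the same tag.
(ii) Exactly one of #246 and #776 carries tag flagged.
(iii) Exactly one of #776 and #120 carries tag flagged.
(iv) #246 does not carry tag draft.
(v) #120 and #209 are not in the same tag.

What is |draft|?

From (iv): #246 ∉ draft.
Only one tag left: #246 ∈ flagged.
(ii) (exactly one): #776 ∉ flagged.
(iii) (exactly one): #120 ∈ flagged.
(v): #209 ∉ flagged.
Only one tag left: #209 ∈ draft.
Only one tag left: #776 ∈ draft.
(i): #753 ∉ flagged.
Only one tag left: #753 ∈ draft.

3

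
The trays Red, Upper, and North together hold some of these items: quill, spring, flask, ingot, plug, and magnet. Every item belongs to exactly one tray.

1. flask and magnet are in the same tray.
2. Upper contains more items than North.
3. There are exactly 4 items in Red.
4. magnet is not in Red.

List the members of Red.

From (4): magnet ∉ Red.
(1): flask matches magnet: flask ∉ Red.
(3): only 4 candidates remain for Red, so all are in.

Red = {ingot, plug, quill, spring}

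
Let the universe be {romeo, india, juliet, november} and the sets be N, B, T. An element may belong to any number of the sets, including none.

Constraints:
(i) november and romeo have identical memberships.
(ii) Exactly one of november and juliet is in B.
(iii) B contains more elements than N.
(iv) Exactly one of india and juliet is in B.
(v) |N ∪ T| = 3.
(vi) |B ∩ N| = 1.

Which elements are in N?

N = {india}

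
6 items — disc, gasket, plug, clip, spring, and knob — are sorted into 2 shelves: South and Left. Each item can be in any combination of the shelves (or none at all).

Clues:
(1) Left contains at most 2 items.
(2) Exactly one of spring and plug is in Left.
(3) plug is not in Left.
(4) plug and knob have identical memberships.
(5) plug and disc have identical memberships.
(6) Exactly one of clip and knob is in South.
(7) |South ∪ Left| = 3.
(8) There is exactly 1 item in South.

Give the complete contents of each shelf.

South = {clip}; Left = {gasket, spring}

From (3): plug ∉ Left.
(2) (exactly one): spring ∈ Left.
(4): knob matches plug: knob ∉ Left.
(5): disc matches plug: disc ∉ Left.
Suppose disc ∈ South: no assignment then satisfies all the clues, so disc ∉ South.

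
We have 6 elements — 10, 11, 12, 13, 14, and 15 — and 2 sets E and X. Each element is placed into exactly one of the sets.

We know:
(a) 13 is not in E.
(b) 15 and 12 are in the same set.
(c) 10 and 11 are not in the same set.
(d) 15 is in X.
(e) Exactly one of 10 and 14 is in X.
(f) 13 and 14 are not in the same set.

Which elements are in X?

X = {10, 12, 13, 15}

From (a): 13 ∉ E.
From (d): 15 ∈ X.
(b): 12 matches 15: 12 ∉ E.
(b): 12 matches 15: 12 ∈ X.
Only one set left: 13 ∈ X.
(f): 14 ∉ X.
Only one set left: 14 ∈ E.
(e) (exactly one): 10 ∈ X.
(c): 11 ∉ X.
Only one set left: 11 ∈ E.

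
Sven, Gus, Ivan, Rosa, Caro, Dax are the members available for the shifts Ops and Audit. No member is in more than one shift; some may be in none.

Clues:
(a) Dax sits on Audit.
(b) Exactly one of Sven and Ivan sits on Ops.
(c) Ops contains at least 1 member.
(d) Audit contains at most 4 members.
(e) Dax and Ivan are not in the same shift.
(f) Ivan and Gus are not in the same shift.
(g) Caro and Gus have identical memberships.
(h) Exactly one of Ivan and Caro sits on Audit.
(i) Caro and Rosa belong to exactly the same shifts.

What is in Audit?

Audit = {Caro, Dax, Gus, Rosa}

From (a): Dax ∈ Audit.
(e): Ivan ∉ Audit.
(h) (exactly one): Caro ∈ Audit.
(i): Rosa matches Caro: Rosa ∉ Ops.
(i): Rosa matches Caro: Rosa ∈ Audit.
(g): Gus matches Caro: Gus ∉ Ops.
(g): Gus matches Caro: Gus ∈ Audit.
(d): Audit already has 4, so the rest are out.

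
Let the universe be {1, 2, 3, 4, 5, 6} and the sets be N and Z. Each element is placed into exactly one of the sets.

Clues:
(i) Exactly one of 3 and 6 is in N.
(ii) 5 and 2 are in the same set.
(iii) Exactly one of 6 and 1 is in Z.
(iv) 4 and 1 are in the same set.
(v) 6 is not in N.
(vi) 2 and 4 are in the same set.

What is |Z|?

1

From (v): 6 ∉ N.
(i) (exactly one): 3 ∈ N.
Only one set left: 6 ∈ Z.
(iii) (exactly one): 1 ∉ Z.
(iv): 4 matches 1: 4 ∉ Z.
(vi): 2 matches 4: 2 ∉ Z.
Only one set left: 1 ∈ N.
Only one set left: 2 ∈ N.
Only one set left: 4 ∈ N.
(ii): 5 matches 2: 5 ∈ N.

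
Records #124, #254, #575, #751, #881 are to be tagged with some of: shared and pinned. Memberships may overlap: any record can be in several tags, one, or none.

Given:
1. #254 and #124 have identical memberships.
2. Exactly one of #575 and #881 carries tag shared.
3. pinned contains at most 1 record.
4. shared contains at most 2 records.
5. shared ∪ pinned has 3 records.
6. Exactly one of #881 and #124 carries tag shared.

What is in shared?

shared = {#751, #881}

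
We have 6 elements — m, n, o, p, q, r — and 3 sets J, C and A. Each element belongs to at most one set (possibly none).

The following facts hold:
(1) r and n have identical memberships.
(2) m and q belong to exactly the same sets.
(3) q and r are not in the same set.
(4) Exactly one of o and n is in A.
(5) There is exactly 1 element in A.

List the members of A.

A = {o}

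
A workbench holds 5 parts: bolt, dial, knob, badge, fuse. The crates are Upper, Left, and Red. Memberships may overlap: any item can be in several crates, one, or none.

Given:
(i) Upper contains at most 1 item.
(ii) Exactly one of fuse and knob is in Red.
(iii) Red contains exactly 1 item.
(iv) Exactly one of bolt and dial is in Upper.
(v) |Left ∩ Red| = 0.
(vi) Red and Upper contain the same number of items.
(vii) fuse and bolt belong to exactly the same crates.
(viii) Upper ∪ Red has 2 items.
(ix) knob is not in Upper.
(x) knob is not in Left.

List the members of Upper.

Upper = {dial}

From (ix): knob ∉ Upper.
From (x): knob ∉ Left.
Suppose bolt ∈ Upper: no assignment then satisfies all the clues, so bolt ∉ Upper.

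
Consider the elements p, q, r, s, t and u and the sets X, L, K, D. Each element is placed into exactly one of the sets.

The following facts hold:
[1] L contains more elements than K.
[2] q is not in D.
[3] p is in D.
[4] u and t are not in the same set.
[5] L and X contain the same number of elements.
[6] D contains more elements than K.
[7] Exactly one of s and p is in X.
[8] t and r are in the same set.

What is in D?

D = {p, u}

From (2): q ∉ D.
From (3): p ∈ D.
(7) (exactly one): s ∈ X.
Suppose r ∈ D: no assignment then satisfies all the clues, so r ∉ D.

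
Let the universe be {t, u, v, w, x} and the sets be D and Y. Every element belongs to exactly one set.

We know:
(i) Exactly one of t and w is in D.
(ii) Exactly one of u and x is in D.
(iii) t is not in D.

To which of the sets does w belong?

From (iii): t ∉ D.
(i) (exactly one): w ∈ D.
Only one set left: t ∈ Y.

w: D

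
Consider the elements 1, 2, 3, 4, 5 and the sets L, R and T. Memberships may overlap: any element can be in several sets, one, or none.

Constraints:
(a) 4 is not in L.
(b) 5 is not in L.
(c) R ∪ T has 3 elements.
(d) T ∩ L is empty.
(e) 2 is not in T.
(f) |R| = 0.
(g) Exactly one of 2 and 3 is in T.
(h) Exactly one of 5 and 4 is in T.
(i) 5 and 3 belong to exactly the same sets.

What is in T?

From (a): 4 ∉ L.
From (b): 5 ∉ L.
From (e): 2 ∉ T.
(f): R already has 0, so the rest are out.
(g) (exactly one): 3 ∈ T.
(i): 3 matches 5: 3 ∉ L.
(i): 5 matches 3: 5 ∈ T.
(h) (exactly one): 4 ∉ T.
Suppose 1 ∉ T: no assignment then satisfies all the clues, so 1 ∈ T.

T = {1, 3, 5}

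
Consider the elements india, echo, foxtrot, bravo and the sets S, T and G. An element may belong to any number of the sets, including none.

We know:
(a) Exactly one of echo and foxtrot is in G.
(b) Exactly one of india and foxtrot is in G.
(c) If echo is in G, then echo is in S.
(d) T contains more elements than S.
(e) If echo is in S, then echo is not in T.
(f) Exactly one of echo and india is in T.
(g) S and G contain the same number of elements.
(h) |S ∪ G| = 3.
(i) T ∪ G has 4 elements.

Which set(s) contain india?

india: G, T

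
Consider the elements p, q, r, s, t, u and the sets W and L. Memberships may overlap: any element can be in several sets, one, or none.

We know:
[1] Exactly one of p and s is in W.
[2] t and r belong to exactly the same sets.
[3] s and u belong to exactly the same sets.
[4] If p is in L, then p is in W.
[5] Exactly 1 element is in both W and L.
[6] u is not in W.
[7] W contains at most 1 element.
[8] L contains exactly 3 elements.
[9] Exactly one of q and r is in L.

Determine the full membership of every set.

W = {p}; L = {p, r, t}

From (6): u ∉ W.
(3): s matches u: s ∉ W.
(1) (exactly one): p ∈ W.
(7): W already has 1, so the rest are out.
Suppose p ∉ L: no assignment then satisfies all the clues, so p ∈ L.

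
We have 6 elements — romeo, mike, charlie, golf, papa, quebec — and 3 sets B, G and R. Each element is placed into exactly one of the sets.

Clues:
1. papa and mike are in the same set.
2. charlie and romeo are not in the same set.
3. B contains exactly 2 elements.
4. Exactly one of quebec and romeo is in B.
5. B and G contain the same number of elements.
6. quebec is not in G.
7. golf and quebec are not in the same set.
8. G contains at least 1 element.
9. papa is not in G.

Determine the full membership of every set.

B = {charlie, quebec}; G = {golf, romeo}; R = {mike, papa}

From (6): quebec ∉ G.
From (9): papa ∉ G.
(1): mike matches papa: mike ∉ G.
Suppose romeo ∈ B: no assignment then satisfies all the clues, so romeo ∉ B.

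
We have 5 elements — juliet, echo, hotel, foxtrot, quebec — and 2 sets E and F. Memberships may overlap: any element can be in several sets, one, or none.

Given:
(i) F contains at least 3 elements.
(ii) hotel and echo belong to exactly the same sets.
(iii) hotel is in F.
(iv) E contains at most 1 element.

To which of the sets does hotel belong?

hotel: F

From (iii): hotel ∈ F.
(ii): echo matches hotel: echo ∈ F.
Suppose hotel ∈ E: no assignment then satisfies all the clues, so hotel ∉ E.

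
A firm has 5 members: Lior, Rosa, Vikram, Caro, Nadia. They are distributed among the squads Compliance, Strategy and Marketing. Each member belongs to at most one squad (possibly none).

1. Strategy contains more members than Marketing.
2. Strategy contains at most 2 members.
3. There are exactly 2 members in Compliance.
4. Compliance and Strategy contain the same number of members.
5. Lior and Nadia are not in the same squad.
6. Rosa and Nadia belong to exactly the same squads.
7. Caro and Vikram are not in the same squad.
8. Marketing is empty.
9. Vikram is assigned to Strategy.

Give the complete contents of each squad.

Compliance = {Nadia, Rosa}; Strategy = {Lior, Vikram}; Marketing = {}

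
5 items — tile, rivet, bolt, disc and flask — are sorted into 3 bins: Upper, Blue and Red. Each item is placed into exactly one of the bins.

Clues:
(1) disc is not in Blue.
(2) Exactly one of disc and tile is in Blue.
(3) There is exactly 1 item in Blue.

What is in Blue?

Blue = {tile}

From (1): disc ∉ Blue.
(2) (exactly one): tile ∈ Blue.
(3): Blue already has 1, so the rest are out.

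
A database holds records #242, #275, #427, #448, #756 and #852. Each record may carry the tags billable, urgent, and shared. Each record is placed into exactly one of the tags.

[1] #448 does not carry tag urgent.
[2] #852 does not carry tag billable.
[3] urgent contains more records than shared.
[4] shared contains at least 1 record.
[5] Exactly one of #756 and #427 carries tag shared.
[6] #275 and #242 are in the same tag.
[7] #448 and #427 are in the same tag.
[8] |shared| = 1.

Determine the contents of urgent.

urgent = {#242, #275, #852}

From (1): #448 ∉ urgent.
From (2): #852 ∉ billable.
(7): #427 matches #448: #427 ∉ urgent.
Suppose #242 ∉ urgent: no assignment then satisfies all the clues, so #242 ∈ urgent.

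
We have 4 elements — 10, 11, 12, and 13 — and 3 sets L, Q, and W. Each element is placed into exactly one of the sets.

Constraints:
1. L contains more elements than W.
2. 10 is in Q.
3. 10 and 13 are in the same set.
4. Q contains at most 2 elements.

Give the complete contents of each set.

L = {11, 12}; Q = {10, 13}; W = {}

From (2): 10 ∈ Q.
(3): 13 matches 10: 13 ∉ L.
(3): 13 matches 10: 13 ∈ Q.
(4): Q already has 2, so the rest are out.
Suppose 11 ∉ L: no assignment then satisfies all the clues, so 11 ∈ L.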